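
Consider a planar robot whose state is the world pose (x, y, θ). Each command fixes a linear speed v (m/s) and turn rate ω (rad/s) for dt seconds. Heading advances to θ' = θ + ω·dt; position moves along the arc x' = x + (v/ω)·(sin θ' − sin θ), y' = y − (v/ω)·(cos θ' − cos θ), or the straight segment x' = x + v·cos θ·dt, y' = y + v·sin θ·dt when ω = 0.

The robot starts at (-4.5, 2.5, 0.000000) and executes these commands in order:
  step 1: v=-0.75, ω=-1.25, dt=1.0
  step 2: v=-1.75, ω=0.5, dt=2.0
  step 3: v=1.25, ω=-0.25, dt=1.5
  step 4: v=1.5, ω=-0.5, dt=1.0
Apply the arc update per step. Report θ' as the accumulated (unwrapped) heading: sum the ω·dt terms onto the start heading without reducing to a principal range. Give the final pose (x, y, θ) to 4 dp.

step 1: θ'=-1.2500 (R=0.6000) → pose (-5.0694, 2.9108, -1.2500)
step 2: θ'=-0.2500 (R=-3.5000) → pose (-7.5249, 5.1984, -0.2500)
step 3: θ'=-0.6250 (R=-5.0000) → pose (-5.8365, 4.4086, -0.6250)
step 4: θ'=-1.1250 (R=-3.0000) → pose (-4.8849, 3.2693, -1.1250)

(-4.8849, 3.2693, -1.1250)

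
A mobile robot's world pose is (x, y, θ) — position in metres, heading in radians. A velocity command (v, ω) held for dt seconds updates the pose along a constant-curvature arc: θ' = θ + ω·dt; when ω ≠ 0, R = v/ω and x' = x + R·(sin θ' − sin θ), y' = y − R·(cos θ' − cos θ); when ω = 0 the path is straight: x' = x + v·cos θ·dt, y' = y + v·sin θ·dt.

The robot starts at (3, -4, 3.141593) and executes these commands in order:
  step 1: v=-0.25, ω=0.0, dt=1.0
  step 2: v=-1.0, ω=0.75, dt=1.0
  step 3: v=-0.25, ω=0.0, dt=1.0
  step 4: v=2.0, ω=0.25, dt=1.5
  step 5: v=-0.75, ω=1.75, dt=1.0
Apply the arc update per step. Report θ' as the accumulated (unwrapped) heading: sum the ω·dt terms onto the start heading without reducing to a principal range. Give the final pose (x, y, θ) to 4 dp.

(2.3030, -5.2777, 6.0166)

step 1: θ'=3.1416 (straight) → pose (3.2500, -4.0000, 3.1416)
step 2: θ'=3.8916 (R=-1.3333) → pose (4.1589, -3.6423, 3.8916)
step 3: θ'=3.8916 (straight) → pose (4.3418, -3.4718, 3.8916)
step 4: θ'=4.2666 (R=8.0000) → pose (2.5767, -5.8759, 4.2666)
step 5: θ'=6.0166 (R=-0.4286) → pose (2.3030, -5.2777, 6.0166)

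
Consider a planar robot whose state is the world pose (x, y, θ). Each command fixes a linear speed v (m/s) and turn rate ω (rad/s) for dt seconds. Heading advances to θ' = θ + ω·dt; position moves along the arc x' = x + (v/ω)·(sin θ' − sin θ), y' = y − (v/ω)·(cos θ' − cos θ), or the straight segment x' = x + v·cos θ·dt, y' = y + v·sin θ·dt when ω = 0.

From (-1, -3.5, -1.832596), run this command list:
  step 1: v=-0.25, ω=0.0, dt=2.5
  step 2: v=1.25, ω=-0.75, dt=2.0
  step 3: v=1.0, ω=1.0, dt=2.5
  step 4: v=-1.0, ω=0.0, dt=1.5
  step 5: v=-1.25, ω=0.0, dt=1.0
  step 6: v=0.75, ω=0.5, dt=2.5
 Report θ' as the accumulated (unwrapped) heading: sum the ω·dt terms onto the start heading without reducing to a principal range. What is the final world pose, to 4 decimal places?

(-3.8271, -4.0837, 0.4174)

step 1: θ'=-1.8326 (straight) → pose (-0.8382, -2.8963, -1.8326)
step 2: θ'=-3.3326 (R=-1.6667) → pose (-2.7645, -4.1013, -3.3326)
step 3: θ'=-0.8326 (R=1.0000) → pose (-3.6940, -5.7561, -0.8326)
step 4: θ'=-0.8326 (straight) → pose (-4.7035, -4.6465, -0.8326)
step 5: θ'=-0.8326 (straight) → pose (-5.5447, -3.7219, -0.8326)
step 6: θ'=0.4174 (R=1.5000) → pose (-3.8271, -4.0837, 0.4174)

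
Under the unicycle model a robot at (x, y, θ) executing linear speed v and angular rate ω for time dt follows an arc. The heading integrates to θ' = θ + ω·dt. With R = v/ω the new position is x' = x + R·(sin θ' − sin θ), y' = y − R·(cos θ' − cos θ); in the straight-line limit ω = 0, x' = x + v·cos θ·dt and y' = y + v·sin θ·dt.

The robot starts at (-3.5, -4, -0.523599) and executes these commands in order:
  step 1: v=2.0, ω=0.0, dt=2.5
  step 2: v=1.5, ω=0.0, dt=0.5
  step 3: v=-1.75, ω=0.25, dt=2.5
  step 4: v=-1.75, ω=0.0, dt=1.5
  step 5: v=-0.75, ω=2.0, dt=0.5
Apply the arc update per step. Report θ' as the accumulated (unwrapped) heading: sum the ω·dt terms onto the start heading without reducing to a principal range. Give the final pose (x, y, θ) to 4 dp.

step 1: θ'=-0.5236 (straight) → pose (0.8301, -6.5000, -0.5236)
step 2: θ'=-0.5236 (straight) → pose (1.4796, -6.8750, -0.5236)
step 3: θ'=0.1014 (R=-7.0000) → pose (-2.7289, -5.9731, 0.1014)
step 4: θ'=0.1014 (straight) → pose (-5.3405, -6.2389, 0.1014)
step 5: θ'=1.1014 (R=-0.3750) → pose (-5.6369, -6.4423, 1.1014)

(-5.6369, -6.4423, 1.1014)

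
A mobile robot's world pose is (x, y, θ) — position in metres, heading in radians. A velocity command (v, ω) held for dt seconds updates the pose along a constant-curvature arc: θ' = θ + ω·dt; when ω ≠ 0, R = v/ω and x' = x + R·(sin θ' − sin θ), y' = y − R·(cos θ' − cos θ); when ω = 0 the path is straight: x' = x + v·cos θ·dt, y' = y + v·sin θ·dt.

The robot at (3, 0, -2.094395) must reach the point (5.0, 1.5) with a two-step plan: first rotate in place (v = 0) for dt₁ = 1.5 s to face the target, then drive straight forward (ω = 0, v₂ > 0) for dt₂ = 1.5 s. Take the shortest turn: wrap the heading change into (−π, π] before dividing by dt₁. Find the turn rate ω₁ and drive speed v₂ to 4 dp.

ω₁ = 1.8253, v₂ = 1.6667

heading to target = atan2(1.5−0, 5−3) = 0.6435
Δθ = wrap(0.6435 − -2.0944) = 2.7379; ω₁ = Δθ/dt₁ = 1.8253
distance = √((5−3)² + (1.5−0)²) = 2.5000; v₂ = distance/dt₂ = 1.6667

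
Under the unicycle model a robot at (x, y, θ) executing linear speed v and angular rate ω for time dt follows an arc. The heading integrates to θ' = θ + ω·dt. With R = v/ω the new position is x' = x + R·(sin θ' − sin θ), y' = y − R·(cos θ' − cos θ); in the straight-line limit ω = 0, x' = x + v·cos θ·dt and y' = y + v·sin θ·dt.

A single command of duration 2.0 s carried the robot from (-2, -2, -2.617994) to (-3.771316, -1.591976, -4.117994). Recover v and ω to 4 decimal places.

Δθ = -4.117994 − -2.617994 = -1.500000
ω = Δθ/dt = -1.500000/2.0 = -0.7500
R = Δx/(sin θ' − sin θ) = -1.3333
v = R·ω = -1.3333·-0.7500 = 1.0000

v = 1.0000, ω = -0.7500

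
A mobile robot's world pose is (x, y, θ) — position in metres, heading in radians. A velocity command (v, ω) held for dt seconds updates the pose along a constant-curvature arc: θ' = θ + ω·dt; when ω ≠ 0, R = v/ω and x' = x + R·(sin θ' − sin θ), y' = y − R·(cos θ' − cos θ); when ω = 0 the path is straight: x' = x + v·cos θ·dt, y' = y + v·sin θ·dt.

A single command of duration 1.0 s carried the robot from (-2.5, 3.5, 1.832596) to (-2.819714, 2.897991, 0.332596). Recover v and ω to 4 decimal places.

v = -0.7500, ω = -1.5000

Δθ = 0.332596 − 1.832596 = -1.500000
ω = Δθ/dt = -1.500000/1.0 = -1.5000
R = −Δy/(cos θ' − cos θ) = 0.5000
v = R·ω = 0.5000·-1.5000 = -0.7500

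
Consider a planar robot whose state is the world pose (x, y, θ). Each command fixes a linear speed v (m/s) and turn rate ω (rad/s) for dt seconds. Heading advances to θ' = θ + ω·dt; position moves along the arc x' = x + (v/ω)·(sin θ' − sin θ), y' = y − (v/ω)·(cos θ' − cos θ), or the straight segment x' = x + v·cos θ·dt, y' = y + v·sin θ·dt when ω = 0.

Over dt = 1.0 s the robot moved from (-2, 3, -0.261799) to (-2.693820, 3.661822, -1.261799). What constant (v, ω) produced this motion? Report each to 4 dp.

v = -1.0000, ω = -1.0000

Δθ = -1.261799 − -0.261799 = -1.000000
ω = Δθ/dt = -1.000000/1.0 = -1.0000
R = Δx/(sin θ' − sin θ) = 1.0000
v = R·ω = 1.0000·-1.0000 = -1.0000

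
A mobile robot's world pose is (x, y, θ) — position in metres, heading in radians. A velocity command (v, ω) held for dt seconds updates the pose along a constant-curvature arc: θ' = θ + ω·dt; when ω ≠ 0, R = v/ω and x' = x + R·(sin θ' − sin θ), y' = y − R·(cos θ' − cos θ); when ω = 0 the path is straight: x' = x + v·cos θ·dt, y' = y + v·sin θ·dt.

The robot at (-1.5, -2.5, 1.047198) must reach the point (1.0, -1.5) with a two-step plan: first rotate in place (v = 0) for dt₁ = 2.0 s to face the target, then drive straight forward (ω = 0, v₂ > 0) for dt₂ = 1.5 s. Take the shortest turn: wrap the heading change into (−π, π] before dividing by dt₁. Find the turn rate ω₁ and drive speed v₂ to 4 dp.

ω₁ = -0.3333, v₂ = 1.7951

heading to target = atan2(-1.5−-2.5, 1−-1.5) = 0.3805
Δθ = wrap(0.3805 − 1.0472) = -0.6667; ω₁ = Δθ/dt₁ = -0.3333
distance = √((1−-1.5)² + (-1.5−-2.5)²) = 2.6926; v₂ = distance/dt₂ = 1.7951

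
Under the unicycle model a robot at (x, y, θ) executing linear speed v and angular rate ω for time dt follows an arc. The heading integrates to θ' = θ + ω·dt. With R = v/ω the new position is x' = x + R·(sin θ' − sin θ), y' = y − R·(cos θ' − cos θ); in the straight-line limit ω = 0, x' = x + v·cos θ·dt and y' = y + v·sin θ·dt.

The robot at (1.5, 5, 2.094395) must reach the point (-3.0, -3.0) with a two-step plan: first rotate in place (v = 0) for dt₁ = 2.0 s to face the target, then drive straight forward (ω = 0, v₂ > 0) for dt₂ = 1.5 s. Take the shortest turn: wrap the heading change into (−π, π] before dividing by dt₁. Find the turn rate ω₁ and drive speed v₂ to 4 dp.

heading to target = atan2(-3−5, -3−1.5) = -2.0832
Δθ = wrap(-2.0832 − 2.0944) = 2.1056; ω₁ = Δθ/dt₁ = 1.0528
distance = √((-3−1.5)² + (-3−5)²) = 9.1788; v₂ = distance/dt₂ = 6.1192

ω₁ = 1.0528, v₂ = 6.1192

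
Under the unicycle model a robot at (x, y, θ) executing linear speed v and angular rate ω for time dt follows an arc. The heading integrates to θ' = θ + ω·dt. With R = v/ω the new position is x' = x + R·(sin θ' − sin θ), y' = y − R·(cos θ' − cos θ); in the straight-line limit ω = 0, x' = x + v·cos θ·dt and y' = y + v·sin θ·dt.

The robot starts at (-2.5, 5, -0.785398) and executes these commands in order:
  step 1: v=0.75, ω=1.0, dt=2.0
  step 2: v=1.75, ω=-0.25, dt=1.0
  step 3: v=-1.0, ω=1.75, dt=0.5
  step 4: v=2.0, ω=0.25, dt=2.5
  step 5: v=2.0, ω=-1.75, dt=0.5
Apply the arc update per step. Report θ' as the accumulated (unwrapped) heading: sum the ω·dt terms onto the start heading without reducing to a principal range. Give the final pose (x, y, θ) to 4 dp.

(-3.6680, 11.3191, 1.5896)

step 1: θ'=1.2146 (R=0.7500) → pose (-1.2667, 5.2688, 1.2146)
step 2: θ'=0.9646 (R=-7.0000) → pose (-0.4589, 6.8160, 0.9646)
step 3: θ'=1.8396 (R=-0.5714) → pose (-0.5402, 6.3387, 1.8396)
step 4: θ'=2.4646 (R=8.0000) → pose (-3.2413, 10.4498, 2.4646)
step 5: θ'=1.5896 (R=-1.1429) → pose (-3.6680, 11.3191, 1.5896)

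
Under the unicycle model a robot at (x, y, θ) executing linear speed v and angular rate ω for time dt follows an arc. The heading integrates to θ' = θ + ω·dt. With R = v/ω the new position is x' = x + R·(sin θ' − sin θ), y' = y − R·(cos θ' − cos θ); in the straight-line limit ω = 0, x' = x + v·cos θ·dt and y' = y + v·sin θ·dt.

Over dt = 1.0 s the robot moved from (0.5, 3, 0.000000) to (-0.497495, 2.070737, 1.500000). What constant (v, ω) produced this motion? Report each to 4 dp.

v = -1.5000, ω = 1.5000

Δθ = 1.500000 − 0.000000 = 1.500000
ω = Δθ/dt = 1.500000/1.0 = 1.5000
R = Δx/(sin θ' − sin θ) = -1.0000
v = R·ω = -1.0000·1.5000 = -1.5000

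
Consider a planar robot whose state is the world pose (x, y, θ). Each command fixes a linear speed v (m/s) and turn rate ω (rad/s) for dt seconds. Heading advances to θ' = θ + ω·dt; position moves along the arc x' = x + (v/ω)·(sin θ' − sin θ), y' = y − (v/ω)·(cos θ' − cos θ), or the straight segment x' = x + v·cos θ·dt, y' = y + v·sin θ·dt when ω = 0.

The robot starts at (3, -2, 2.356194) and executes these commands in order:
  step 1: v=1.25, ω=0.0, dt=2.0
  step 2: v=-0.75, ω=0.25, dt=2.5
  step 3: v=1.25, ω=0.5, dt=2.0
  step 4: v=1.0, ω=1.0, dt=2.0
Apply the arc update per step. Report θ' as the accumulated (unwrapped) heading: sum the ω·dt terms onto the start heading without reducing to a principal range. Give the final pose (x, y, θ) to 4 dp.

step 1: θ'=2.3562 (straight) → pose (1.2322, -0.2322, 2.3562)
step 2: θ'=2.9812 (R=-3.0000) → pose (2.8744, -1.0724, 2.9812)
step 3: θ'=3.9812 (R=2.5000) → pose (0.6142, -1.8709, 3.9812)
step 4: θ'=5.9812 (R=1.0000) → pose (1.0612, -3.4934, 5.9812)

(1.0612, -3.4934, 5.9812)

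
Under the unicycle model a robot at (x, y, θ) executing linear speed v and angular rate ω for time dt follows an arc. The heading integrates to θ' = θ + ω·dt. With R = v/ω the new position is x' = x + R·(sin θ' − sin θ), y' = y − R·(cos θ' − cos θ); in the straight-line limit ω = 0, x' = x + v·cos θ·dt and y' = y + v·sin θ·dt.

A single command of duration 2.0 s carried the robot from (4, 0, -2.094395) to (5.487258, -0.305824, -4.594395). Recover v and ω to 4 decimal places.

Δθ = -4.594395 − -2.094395 = -2.500000
ω = Δθ/dt = -2.500000/2.0 = -1.2500
R = Δx/(sin θ' − sin θ) = 0.8000
v = R·ω = 0.8000·-1.2500 = -1.0000

v = -1.0000, ω = -1.2500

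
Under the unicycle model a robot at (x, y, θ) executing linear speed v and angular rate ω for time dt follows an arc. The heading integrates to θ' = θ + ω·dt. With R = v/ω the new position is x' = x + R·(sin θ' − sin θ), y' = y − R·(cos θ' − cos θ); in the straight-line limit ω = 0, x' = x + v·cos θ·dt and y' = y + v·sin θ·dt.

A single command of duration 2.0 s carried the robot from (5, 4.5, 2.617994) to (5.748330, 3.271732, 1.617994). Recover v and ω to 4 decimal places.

v = -0.7500, ω = -0.5000

Δθ = 1.617994 − 2.617994 = -1.000000
ω = Δθ/dt = -1.000000/2.0 = -0.5000
R = −Δy/(cos θ' − cos θ) = 1.5000
v = R·ω = 1.5000·-0.5000 = -0.7500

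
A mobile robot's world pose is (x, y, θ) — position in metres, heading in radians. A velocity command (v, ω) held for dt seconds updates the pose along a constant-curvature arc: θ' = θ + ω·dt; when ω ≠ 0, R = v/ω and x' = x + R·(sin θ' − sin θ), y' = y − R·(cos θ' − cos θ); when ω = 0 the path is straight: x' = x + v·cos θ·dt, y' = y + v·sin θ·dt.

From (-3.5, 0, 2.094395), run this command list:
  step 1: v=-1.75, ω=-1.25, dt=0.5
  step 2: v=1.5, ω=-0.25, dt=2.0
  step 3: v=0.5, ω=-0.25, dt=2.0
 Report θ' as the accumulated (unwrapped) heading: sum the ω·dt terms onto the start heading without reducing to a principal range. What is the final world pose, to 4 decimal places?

(-1.5533, 2.5978, 0.4694)

step 1: θ'=1.4694 (R=1.4000) → pose (-3.3196, -0.8417, 1.4694)
step 2: θ'=0.9694 (R=-6.0000) → pose (-2.2977, 1.9457, 0.9694)
step 3: θ'=0.4694 (R=-2.0000) → pose (-1.5533, 2.5978, 0.4694)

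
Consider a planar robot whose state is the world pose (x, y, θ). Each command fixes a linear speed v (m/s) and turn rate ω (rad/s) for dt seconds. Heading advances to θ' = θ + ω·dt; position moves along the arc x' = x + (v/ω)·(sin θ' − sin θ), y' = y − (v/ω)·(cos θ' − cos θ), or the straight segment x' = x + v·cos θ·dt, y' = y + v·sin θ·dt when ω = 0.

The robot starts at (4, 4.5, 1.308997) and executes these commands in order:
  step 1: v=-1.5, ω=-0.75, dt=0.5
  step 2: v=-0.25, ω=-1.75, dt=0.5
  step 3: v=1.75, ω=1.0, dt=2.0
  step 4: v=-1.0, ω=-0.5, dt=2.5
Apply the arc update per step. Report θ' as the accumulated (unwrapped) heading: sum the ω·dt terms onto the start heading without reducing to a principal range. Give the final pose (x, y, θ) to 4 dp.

(4.6929, 4.0200, 0.8090)

step 1: θ'=0.9340 (R=2.0000) → pose (3.6762, 3.8284, 0.9340)
step 2: θ'=0.0590 (R=0.1429) → pose (3.5697, 3.7707, 0.0590)
step 3: θ'=2.0590 (R=1.7500) → pose (5.0121, 6.3385, 2.0590)
step 4: θ'=0.8090 (R=2.0000) → pose (4.6929, 4.0200, 0.8090)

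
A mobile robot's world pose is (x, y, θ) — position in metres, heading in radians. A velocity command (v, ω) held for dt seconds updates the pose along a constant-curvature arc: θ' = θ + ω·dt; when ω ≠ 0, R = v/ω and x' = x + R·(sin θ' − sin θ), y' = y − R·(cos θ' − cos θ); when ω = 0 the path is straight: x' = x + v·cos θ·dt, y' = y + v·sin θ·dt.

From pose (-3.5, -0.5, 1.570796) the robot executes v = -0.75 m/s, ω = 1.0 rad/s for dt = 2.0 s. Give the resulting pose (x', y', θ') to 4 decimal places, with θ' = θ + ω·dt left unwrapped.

(-2.4379, -1.1820, 3.5708)

θ' = 1.5708 + 1.0·2.0 = 3.5708
R = v/ω = -0.75/1.0 = -0.7500
x' = -3.5 + -0.7500·(sin 3.5708 − sin 1.5708) = -2.4379
y' = -0.5 − -0.7500·(cos 3.5708 − cos 1.5708) = -1.1820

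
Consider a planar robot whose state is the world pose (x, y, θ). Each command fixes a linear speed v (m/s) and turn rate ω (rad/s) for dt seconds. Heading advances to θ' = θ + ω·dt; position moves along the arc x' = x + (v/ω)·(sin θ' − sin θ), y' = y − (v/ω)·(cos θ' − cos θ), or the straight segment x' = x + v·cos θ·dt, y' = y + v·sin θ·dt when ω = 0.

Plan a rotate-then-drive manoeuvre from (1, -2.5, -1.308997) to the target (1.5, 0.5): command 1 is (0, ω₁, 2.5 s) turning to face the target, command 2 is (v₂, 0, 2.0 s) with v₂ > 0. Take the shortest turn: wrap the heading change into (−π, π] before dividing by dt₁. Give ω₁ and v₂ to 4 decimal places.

ω₁ = 1.0859, v₂ = 1.5207

heading to target = atan2(0.5−-2.5, 1.5−1) = 1.4056
Δθ = wrap(1.4056 − -1.3090) = 2.7146; ω₁ = Δθ/dt₁ = 1.0859
distance = √((1.5−1)² + (0.5−-2.5)²) = 3.0414; v₂ = distance/dt₂ = 1.5207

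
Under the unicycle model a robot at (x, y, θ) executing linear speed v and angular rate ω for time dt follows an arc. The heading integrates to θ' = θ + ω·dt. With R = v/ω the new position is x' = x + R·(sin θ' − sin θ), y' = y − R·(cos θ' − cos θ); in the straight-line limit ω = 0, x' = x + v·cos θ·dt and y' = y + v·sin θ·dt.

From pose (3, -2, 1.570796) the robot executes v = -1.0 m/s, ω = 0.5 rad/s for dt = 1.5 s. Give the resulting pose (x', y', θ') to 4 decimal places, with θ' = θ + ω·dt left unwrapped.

(3.5366, -3.3633, 2.3208)

θ' = 1.5708 + 0.5·1.5 = 2.3208
R = v/ω = -1.0/0.5 = -2.0000
x' = 3 + -2.0000·(sin 2.3208 − sin 1.5708) = 3.5366
y' = -2 − -2.0000·(cos 2.3208 − cos 1.5708) = -3.3633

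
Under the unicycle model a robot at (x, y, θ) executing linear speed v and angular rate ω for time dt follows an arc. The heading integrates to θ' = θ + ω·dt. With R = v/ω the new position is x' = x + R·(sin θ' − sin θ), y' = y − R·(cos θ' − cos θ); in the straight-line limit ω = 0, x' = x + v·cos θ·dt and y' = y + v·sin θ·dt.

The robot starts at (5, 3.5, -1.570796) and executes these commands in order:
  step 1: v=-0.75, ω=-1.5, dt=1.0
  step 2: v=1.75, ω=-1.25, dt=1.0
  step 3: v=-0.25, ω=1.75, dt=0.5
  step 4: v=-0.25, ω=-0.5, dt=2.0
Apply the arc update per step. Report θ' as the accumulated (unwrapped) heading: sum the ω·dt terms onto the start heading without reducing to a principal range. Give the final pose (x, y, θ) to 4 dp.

(4.4934, 4.4338, -4.4458)

step 1: θ'=-3.0708 (R=0.5000) → pose (5.4646, 3.9987, -3.0708)
step 2: θ'=-4.3208 (R=-1.4000) → pose (4.0716, 4.8609, -4.3208)
step 3: θ'=-3.4458 (R=-0.1429) → pose (4.1608, 4.7791, -3.4458)
step 4: θ'=-4.4458 (R=0.5000) → pose (4.4934, 4.4338, -4.4458)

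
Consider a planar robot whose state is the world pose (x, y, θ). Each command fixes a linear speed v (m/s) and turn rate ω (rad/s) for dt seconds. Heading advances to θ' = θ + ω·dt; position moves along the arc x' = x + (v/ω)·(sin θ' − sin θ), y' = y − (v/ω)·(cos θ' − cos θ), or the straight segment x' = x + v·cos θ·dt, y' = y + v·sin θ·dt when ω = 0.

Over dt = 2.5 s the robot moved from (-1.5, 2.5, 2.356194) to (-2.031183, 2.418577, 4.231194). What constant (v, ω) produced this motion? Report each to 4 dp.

Δθ = 4.231194 − 2.356194 = 1.875000
ω = Δθ/dt = 1.875000/2.5 = 0.7500
R = Δx/(sin θ' − sin θ) = 0.3333
v = R·ω = 0.3333·0.7500 = 0.2500

v = 0.2500, ω = 0.7500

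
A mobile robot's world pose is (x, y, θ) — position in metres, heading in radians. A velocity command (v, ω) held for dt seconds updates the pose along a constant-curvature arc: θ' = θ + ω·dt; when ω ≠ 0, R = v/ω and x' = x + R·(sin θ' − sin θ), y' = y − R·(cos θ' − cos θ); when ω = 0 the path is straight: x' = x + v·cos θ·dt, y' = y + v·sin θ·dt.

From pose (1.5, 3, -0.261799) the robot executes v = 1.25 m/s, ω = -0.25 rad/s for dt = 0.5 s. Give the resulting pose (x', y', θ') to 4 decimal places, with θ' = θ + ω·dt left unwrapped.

(2.0920, 2.8010, -0.3868)

θ' = -0.2618 + -0.25·0.5 = -0.3868
R = v/ω = 1.25/-0.25 = -5.0000
x' = 1.5 + -5.0000·(sin -0.3868 − sin -0.2618) = 2.0920
y' = 3 − -5.0000·(cos -0.3868 − cos -0.2618) = 2.8010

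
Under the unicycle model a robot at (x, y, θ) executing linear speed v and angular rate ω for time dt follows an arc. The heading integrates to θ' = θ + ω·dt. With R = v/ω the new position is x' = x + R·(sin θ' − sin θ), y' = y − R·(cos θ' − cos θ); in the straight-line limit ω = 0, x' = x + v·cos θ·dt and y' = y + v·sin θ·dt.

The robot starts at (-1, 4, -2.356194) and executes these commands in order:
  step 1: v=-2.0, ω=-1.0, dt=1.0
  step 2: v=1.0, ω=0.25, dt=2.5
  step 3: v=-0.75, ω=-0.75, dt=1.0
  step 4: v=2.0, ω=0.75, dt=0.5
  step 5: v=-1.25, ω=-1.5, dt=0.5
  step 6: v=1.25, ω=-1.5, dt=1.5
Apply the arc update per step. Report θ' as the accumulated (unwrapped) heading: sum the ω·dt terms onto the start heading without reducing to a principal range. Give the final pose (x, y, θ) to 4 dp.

step 1: θ'=-3.3562 (R=2.0000) → pose (0.8401, 4.5399, -3.3562)
step 2: θ'=-2.7312 (R=4.0000) → pose (-1.6076, 4.2995, -2.7312)
step 3: θ'=-3.4812 (R=1.0000) → pose (-0.8755, 4.3254, -3.4812)
step 4: θ'=-3.1062 (R=2.6667) → pose (-1.8582, 4.4761, -3.1062)
step 5: θ'=-3.8562 (R=0.8333) → pose (-1.2826, 4.2727, -3.8562)
step 6: θ'=-6.1062 (R=-0.8333) → pose (-0.8832, 5.7225, -6.1062)

(-0.8832, 5.7225, -6.1062)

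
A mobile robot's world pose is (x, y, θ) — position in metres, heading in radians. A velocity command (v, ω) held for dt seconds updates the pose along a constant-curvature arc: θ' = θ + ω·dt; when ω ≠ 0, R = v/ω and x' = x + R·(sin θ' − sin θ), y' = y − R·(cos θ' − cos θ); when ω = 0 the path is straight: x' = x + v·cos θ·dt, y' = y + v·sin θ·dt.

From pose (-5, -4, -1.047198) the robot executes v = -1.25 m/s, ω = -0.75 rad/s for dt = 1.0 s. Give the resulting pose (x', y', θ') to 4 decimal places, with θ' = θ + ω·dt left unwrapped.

θ' = -1.0472 + -0.75·1.0 = -1.7972
R = v/ω = -1.25/-0.75 = 1.6667
x' = -5 + 1.6667·(sin -1.7972 − sin -1.0472) = -5.1808
y' = -4 − 1.6667·(cos -1.7972 − cos -1.0472) = -2.7925

(-5.1808, -2.7925, -1.7972)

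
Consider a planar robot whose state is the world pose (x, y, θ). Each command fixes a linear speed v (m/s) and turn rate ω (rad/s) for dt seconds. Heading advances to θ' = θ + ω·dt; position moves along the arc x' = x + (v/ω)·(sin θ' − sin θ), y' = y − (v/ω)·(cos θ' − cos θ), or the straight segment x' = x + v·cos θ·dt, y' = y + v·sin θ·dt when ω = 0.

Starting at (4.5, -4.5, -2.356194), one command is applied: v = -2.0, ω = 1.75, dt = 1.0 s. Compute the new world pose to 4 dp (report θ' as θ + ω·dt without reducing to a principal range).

(4.3430, -2.7527, -0.6062)

θ' = -2.3562 + 1.75·1.0 = -0.6062
R = v/ω = -2.0/1.75 = -1.1429
x' = 4.5 + -1.1429·(sin -0.6062 − sin -2.3562) = 4.3430
y' = -4.5 − -1.1429·(cos -0.6062 − cos -2.3562) = -2.7527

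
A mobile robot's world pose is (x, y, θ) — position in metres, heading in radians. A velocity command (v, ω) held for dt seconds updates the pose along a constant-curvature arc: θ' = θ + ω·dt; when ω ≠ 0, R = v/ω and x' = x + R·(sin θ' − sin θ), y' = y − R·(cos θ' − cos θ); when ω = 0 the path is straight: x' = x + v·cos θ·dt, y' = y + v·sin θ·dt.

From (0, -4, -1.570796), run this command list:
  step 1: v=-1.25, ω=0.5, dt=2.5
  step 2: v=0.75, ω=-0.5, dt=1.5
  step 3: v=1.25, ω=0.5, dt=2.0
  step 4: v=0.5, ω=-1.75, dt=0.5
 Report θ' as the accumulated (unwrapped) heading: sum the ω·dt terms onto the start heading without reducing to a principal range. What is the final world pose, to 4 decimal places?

step 1: θ'=-0.3208 (R=-2.5000) → pose (-1.7117, -1.6275, -0.3208)
step 2: θ'=-1.0708 (R=-1.5000) → pose (-0.8683, -2.3319, -1.0708)
step 3: θ'=-0.0708 (R=2.5000) → pose (1.1488, -3.6271, -0.0708)
step 4: θ'=-0.9458 (R=-0.2857) → pose (1.3603, -3.7449, -0.9458)

(1.3603, -3.7449, -0.9458)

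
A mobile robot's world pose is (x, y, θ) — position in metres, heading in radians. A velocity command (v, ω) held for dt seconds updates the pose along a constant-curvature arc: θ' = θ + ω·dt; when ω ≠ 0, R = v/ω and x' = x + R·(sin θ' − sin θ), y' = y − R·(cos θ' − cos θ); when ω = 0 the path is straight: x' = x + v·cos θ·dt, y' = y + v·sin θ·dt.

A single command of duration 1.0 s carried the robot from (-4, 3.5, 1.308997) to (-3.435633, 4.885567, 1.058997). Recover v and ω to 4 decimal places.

v = 1.5000, ω = -0.2500

Δθ = 1.058997 − 1.308997 = -0.250000
ω = Δθ/dt = -0.250000/1.0 = -0.2500
R = −Δy/(cos θ' − cos θ) = -6.0000
v = R·ω = -6.0000·-0.2500 = 1.5000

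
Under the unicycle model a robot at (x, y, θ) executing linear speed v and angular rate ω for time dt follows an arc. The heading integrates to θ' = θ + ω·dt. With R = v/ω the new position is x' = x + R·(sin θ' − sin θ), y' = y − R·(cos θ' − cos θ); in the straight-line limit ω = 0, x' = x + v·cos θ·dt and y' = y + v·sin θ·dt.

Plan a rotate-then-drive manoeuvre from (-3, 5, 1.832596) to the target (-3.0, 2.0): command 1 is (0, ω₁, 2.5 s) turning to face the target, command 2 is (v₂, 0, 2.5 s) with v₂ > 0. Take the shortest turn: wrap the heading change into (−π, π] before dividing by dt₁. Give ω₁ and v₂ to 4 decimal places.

heading to target = atan2(2−5, -3−-3) = -1.5708
Δθ = wrap(-1.5708 − 1.8326) = 2.8798; ω₁ = Δθ/dt₁ = 1.1519
distance = √((-3−-3)² + (2−5)²) = 3.0000; v₂ = distance/dt₂ = 1.2000

ω₁ = 1.1519, v₂ = 1.2000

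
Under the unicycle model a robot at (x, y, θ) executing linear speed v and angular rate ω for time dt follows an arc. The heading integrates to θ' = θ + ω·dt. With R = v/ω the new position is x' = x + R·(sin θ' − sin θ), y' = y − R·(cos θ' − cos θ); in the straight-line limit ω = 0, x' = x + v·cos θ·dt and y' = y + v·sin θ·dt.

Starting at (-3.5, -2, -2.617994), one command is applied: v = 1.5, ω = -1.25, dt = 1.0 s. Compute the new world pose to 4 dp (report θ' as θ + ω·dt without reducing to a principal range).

θ' = -2.6180 + -1.25·1.0 = -3.8680
R = v/ω = 1.5/-1.25 = -1.2000
x' = -3.5 + -1.2000·(sin -3.8680 − sin -2.6180) = -4.8970
y' = -2 − -1.2000·(cos -3.8680 − cos -2.6180) = -1.8579

(-4.8970, -1.8579, -3.8680)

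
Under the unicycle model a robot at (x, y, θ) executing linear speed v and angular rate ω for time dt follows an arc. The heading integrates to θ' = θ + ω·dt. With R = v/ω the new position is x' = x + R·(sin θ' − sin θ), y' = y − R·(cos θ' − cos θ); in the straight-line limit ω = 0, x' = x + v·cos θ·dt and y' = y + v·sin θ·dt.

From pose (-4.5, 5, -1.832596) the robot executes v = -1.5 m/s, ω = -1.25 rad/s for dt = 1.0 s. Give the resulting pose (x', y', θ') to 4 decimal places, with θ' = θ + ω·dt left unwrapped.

(-3.4116, 5.8873, -3.0826)

θ' = -1.8326 + -1.25·1.0 = -3.0826
R = v/ω = -1.5/-1.25 = 1.2000
x' = -4.5 + 1.2000·(sin -3.0826 − sin -1.8326) = -3.4116
y' = 5 − 1.2000·(cos -3.0826 − cos -1.8326) = 5.8873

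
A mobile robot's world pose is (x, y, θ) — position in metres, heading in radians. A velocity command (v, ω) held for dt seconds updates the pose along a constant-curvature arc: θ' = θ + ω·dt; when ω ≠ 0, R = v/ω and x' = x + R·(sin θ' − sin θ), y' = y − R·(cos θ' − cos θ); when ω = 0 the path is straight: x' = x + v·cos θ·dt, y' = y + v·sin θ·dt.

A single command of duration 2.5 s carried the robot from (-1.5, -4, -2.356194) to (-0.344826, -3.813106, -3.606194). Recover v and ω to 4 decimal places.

Δθ = -3.606194 − -2.356194 = -1.250000
ω = Δθ/dt = -1.250000/2.5 = -0.5000
R = Δx/(sin θ' − sin θ) = 1.0000
v = R·ω = 1.0000·-0.5000 = -0.5000

v = -0.5000, ω = -0.5000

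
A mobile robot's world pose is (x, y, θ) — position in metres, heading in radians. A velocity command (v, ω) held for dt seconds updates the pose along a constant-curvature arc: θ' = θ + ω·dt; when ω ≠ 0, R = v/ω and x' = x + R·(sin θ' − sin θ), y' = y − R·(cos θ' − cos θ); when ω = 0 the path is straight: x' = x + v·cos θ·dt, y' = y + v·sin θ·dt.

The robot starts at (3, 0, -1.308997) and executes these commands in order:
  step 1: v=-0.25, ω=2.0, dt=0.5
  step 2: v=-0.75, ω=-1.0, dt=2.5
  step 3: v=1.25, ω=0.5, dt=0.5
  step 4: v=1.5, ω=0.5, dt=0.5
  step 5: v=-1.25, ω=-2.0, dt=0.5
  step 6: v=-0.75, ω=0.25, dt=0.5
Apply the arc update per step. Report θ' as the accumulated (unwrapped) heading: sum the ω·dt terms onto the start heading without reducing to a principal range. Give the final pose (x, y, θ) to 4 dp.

(2.7119, 0.9049, -3.1840)

step 1: θ'=-0.3090 (R=-0.1250) → pose (2.9173, 0.0867, -0.3090)
step 2: θ'=-2.8090 (R=0.7500) → pose (2.9005, 1.5101, -2.8090)
step 3: θ'=-2.5590 (R=2.5000) → pose (2.3412, 1.2347, -2.5590)
step 4: θ'=-2.3090 (R=3.0000) → pose (1.7728, 0.7485, -2.3090)
step 5: θ'=-3.3090 (R=0.6250) → pose (2.3392, 0.9441, -3.3090)
step 6: θ'=-3.1840 (R=-3.0000) → pose (2.7119, 0.9049, -3.1840)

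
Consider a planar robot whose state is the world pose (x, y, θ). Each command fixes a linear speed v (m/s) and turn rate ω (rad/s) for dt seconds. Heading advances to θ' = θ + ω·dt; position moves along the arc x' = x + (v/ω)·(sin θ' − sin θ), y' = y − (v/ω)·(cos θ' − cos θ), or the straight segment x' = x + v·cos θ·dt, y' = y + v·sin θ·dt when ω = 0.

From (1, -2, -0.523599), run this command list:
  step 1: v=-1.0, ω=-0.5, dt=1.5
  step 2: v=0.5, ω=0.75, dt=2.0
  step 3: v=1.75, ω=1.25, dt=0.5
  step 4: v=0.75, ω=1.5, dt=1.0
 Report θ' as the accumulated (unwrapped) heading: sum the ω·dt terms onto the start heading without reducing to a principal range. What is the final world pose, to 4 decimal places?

(1.5927, -0.1850, 2.3514)

step 1: θ'=-1.2736 (R=2.0000) → pose (0.0877, -0.8536, -1.2736)
step 2: θ'=0.2264 (R=0.6667) → pose (0.8748, -1.3081, 0.2264)
step 3: θ'=0.8514 (R=1.4000) → pose (1.6136, -0.8663, 0.8514)
step 4: θ'=2.3514 (R=0.5000) → pose (1.5927, -0.1850, 2.3514)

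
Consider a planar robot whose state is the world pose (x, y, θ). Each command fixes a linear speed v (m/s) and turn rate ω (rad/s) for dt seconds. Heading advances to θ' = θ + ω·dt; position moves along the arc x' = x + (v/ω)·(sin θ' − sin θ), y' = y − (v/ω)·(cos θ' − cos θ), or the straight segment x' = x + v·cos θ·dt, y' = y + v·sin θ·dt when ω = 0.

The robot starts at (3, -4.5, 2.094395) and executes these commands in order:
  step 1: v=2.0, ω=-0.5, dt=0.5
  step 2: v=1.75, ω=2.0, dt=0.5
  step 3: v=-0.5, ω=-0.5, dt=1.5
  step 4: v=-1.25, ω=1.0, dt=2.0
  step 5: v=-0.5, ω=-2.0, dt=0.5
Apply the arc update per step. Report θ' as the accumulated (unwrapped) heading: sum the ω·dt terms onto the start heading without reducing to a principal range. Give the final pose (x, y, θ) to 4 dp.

(4.9167, -3.4311, 3.0944)

step 1: θ'=1.8444 (R=-4.0000) → pose (2.6129, -3.5808, 1.8444)
step 2: θ'=2.8444 (R=0.8750) → pose (2.0267, -2.9806, 2.8444)
step 3: θ'=2.0944 (R=1.0000) → pose (2.5998, -3.4367, 2.0944)
step 4: θ'=4.0944 (R=-1.2500) → pose (4.7012, -3.5360, 4.0944)
step 5: θ'=3.0944 (R=0.2500) → pose (4.9167, -3.4311, 3.0944)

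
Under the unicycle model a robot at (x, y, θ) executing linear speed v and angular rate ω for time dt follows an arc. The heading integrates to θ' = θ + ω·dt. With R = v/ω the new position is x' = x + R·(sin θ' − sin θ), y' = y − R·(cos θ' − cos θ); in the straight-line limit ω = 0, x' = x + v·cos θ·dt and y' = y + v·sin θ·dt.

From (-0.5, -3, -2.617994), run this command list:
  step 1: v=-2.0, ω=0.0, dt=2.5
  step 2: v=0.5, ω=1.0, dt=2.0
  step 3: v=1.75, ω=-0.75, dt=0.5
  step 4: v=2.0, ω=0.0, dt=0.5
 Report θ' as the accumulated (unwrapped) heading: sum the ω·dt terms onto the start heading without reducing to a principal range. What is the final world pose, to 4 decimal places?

step 1: θ'=-2.6180 (straight) → pose (3.8301, -0.5000, -2.6180)
step 2: θ'=-0.6180 (R=0.5000) → pose (3.7904, -1.3405, -0.6180)
step 3: θ'=-0.9930 (R=-2.3333) → pose (4.3930, -1.9679, -0.9930)
step 4: θ'=-0.9930 (straight) → pose (4.9392, -2.8055, -0.9930)

(4.9392, -2.8055, -0.9930)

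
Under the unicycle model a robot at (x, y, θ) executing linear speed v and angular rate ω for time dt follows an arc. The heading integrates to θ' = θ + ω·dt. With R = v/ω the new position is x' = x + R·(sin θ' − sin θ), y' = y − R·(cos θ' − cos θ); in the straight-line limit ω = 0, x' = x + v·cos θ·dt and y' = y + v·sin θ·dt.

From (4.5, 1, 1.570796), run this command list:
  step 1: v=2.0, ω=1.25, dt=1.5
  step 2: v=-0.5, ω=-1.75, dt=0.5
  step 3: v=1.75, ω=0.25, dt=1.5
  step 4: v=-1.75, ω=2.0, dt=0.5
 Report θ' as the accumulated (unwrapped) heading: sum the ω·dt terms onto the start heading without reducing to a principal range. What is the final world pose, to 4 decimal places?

(1.0409, 3.7216, 3.9458)

step 1: θ'=3.4458 (R=1.6000) → pose (2.4207, 2.5265, 3.4458)
step 2: θ'=2.5708 (R=0.2857) → pose (2.6607, 2.4944, 2.5708)
step 3: θ'=2.9458 (R=7.0000) → pose (0.2404, 3.4703, 2.9458)
step 4: θ'=3.9458 (R=-0.8750) → pose (1.0409, 3.7216, 3.9458)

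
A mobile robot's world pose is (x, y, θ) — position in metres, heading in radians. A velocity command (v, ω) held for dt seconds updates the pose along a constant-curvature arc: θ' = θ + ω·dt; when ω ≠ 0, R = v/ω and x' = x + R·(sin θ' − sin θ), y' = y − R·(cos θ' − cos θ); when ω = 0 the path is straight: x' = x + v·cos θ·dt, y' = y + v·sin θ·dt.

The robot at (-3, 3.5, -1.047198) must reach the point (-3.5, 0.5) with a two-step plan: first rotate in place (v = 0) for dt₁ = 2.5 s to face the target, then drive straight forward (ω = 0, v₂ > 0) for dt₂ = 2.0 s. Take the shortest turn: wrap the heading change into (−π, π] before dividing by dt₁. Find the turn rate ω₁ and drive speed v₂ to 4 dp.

heading to target = atan2(0.5−3.5, -3.5−-3) = -1.7359
Δθ = wrap(-1.7359 − -1.0472) = -0.6887; ω₁ = Δθ/dt₁ = -0.2755
distance = √((-3.5−-3)² + (0.5−3.5)²) = 3.0414; v₂ = distance/dt₂ = 1.5207

ω₁ = -0.2755, v₂ = 1.5207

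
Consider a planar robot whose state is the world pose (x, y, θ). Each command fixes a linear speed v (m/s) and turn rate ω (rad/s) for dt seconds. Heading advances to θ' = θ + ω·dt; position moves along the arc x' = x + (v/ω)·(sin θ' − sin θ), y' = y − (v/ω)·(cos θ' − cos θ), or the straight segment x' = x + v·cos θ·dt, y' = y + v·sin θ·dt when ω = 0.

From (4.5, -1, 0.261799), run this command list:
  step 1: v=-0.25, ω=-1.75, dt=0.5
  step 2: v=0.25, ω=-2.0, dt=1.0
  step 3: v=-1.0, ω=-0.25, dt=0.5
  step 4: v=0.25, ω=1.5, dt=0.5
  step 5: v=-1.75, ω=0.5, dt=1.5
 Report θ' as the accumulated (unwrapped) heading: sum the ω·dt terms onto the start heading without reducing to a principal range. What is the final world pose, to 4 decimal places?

(4.8401, 1.5113, -1.2382)

step 1: θ'=-0.6132 (R=0.1429) → pose (4.3808, -0.9788, -0.6132)
step 2: θ'=-2.6132 (R=-0.1250) → pose (4.3719, -1.1890, -2.6132)
step 3: θ'=-2.7382 (R=4.0000) → pose (4.8183, -0.9646, -2.7382)
step 4: θ'=-1.9882 (R=0.1667) → pose (4.7314, -1.0503, -1.9882)
step 5: θ'=-1.2382 (R=-3.5000) → pose (4.8401, 1.5113, -1.2382)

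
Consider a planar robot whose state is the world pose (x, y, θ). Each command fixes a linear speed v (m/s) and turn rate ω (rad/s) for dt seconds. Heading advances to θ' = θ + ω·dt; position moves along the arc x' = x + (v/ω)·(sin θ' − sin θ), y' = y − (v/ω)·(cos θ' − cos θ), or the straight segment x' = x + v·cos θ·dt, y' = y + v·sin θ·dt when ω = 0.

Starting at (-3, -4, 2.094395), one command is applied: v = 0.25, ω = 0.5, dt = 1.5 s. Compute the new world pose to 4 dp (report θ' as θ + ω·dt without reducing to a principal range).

(-3.2866, -3.7719, 2.8444)

θ' = 2.0944 + 0.5·1.5 = 2.8444
R = v/ω = 0.25/0.5 = 0.5000
x' = -3 + 0.5000·(sin 2.8444 − sin 2.0944) = -3.2866
y' = -4 − 0.5000·(cos 2.8444 − cos 2.0944) = -3.7719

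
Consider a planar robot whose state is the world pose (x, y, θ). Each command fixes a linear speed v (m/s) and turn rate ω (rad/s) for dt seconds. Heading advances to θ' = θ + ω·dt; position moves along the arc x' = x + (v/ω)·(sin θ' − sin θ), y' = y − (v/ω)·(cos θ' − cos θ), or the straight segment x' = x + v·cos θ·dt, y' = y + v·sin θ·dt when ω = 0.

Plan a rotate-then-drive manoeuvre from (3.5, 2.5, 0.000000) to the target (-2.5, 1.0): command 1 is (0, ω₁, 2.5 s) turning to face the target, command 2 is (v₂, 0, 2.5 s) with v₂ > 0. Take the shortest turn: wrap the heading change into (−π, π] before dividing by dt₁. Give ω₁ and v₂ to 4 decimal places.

ω₁ = -1.1586, v₂ = 2.4739

heading to target = atan2(1−2.5, -2.5−3.5) = -2.8966
Δθ = wrap(-2.8966 − 0.0000) = -2.8966; ω₁ = Δθ/dt₁ = -1.1586
distance = √((-2.5−3.5)² + (1−2.5)²) = 6.1847; v₂ = distance/dt₂ = 2.4739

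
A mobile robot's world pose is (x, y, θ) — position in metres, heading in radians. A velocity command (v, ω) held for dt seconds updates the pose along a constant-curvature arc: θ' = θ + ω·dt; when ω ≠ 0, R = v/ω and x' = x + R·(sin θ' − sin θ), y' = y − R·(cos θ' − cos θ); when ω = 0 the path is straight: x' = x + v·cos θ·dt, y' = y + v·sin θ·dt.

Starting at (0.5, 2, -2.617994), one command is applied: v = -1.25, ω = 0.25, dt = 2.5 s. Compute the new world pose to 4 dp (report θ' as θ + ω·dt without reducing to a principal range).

θ' = -2.6180 + 0.25·2.5 = -1.9930
R = v/ω = -1.25/0.25 = -5.0000
x' = 0.5 + -5.0000·(sin -1.9930 − sin -2.6180) = 2.5610
y' = 2 − -5.0000·(cos -1.9930 − cos -2.6180) = 4.2813

(2.5610, 4.2813, -1.9930)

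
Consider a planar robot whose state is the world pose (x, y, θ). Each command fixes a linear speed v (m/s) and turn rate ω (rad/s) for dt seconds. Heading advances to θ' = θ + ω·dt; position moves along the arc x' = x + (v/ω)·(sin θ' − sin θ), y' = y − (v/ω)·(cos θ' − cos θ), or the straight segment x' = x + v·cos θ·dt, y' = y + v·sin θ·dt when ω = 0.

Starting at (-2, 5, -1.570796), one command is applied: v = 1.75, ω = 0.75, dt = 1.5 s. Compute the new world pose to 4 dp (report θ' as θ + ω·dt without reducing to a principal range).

(-0.6727, 2.8947, -0.4458)

θ' = -1.5708 + 0.75·1.5 = -0.4458
R = v/ω = 1.75/0.75 = 2.3333
x' = -2 + 2.3333·(sin -0.4458 − sin -1.5708) = -0.6727
y' = 5 − 2.3333·(cos -0.4458 − cos -1.5708) = 2.8947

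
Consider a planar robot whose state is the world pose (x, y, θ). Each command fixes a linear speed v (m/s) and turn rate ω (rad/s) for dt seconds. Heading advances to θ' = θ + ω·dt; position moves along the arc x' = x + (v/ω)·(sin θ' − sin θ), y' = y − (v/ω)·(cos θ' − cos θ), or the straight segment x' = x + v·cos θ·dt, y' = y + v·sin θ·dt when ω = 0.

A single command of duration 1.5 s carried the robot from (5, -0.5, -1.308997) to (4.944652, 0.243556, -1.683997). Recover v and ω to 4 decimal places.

Δθ = -1.683997 − -1.308997 = -0.375000
ω = Δθ/dt = -0.375000/1.5 = -0.2500
R = −Δy/(cos θ' − cos θ) = 2.0000
v = R·ω = 2.0000·-0.2500 = -0.5000

v = -0.5000, ω = -0.2500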